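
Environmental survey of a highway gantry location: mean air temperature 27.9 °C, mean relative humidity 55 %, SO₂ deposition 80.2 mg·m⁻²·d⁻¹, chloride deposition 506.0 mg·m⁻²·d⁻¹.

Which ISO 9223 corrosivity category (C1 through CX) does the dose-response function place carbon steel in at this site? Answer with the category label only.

carbon steel: temperature factor f = -0.054·(17.9) = -0.9666
  Pd branch = 1.77·Pd^0.52·e^(0.02·RH+f) = 19.77 μm/a
  Sd branch = 0.102·Sd^0.62·e^(0.033·RH+0.04·T) = 90.8 μm/a
  sum: 19.77 + 90.8 → r_corr = 110.6 μm/a
Category bounds: 80…200 μm/a bracket r_corr ⇒ C5

C5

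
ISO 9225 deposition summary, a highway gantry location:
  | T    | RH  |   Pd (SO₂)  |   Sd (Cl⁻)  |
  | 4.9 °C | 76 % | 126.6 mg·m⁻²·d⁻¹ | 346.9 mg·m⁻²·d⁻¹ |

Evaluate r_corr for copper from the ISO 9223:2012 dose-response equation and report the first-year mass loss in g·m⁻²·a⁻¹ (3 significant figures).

r_corr = 16.5 g·m⁻²·a⁻¹

copper: f(T) = +0.126·(T−10) [T≤10 °C] = -0.6426
  Pd branch = 0.0053·Pd^0.26·e^(0.059·RH+f) = 0.8694 μm/a
  Sd branch = 0.01025·Sd^0.27·e^(0.036·RH+0.049·T) = 0.9752 μm/a
  r_corr = 0.8694 + 0.9752 = 1.845 μm/a
Convert to mass loss: 1.845 μm/a × 8.96 g/cm³ = 16.53 g·m⁻²·a⁻¹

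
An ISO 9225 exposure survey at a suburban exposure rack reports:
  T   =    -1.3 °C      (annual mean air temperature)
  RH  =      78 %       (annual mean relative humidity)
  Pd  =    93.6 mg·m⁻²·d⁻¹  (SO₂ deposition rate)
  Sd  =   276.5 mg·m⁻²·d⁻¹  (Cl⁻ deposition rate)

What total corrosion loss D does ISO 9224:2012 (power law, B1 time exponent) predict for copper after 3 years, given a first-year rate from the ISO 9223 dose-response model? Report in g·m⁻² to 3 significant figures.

D(3) = 21.3 g·m⁻²

copper: T≤10 °C ⇒ hinge +0.126·(-1.3−10) = -1.4238
  sulphur-dioxide contribution → 0.4141 μm/a
  chloride contribution → 0.7275 μm/a
  ⇒ r_corr(copper) = 1.142 μm/a
Long-term exponent b (ISO 9224 Table 2, B1) = 0.667
  D(3) = 1.142 × 3^0.667 = 1.142 × 2.081 = 2.375 μm
  Mass loss = 2.375 μm × 8.96 g/cm³ = 21.28 g·m⁻²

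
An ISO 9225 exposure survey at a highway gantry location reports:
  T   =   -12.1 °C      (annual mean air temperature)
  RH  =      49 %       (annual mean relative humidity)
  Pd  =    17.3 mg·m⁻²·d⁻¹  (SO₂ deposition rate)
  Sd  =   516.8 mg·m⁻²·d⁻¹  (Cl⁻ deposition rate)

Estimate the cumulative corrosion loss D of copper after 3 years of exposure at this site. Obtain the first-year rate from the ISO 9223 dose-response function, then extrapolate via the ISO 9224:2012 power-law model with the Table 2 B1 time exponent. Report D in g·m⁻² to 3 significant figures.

D(3) = 3.56 g·m⁻²

copper: temperature factor f = +0.126·(-22.1) = -2.7846
  sulphur-dioxide contribution → 0.01237 μm/a
  chloride contribution → 0.1786 μm/a
  ⇒ r_corr(copper) = 0.191 μm/a
Long-term exponent b (ISO 9224 Table 2, B1) = 0.667
  D(3) = 0.191 × 3^0.667 = 0.191 × 2.081 = 0.3974 μm
  Mass loss = 0.3974 μm × 8.96 g/cm³ = 3.561 g·m⁻²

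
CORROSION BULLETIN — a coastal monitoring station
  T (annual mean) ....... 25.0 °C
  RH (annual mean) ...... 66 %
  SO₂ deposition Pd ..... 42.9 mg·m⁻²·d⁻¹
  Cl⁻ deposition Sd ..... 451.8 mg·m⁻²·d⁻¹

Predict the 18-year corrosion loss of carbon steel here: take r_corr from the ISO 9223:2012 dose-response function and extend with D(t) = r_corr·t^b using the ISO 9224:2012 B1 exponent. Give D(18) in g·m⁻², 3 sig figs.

D(18) = 4.60e+03 g·m⁻²

carbon steel: T>10 °C ⇒ hinge -0.054·(25.0−10) = -0.8100
  sulphur-dioxide contribution → 20.81 μm/a
  chloride contribution → 108.4 μm/a
  total first-year rate 129.2 μm/a
Long-term exponent b (ISO 9224 Table 2, B1) = 0.523
  D(18) = 129.2 × 18^0.523 = 129.2 × 4.534 = 585.7 μm
  Mass loss = 585.7 μm × 7.85 g/cm³ = 4598 g·m⁻²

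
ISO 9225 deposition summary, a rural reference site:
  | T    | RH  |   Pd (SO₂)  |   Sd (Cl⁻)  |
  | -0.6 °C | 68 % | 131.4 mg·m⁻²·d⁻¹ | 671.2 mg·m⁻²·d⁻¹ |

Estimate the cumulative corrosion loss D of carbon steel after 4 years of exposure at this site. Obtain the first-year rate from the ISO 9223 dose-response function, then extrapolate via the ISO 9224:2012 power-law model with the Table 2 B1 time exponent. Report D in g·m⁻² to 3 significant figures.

D(4) = 1.15e+03 g·m⁻²

carbon steel: temperature factor f = +0.150·(-10.6) = -1.5900
  sulphur-dioxide contribution → 17.77 μm/a
  chloride contribution → 53.14 μm/a
  ⇒ r_corr(carbon steel) = 70.91 μm/a
ISO 9224: D(t) = r_corr · t^b with b = 0.523 (carbon steel, B1)
  D(4) = 70.91 × 4^0.523 = 70.91 × 2.065 = 146.4 μm
  Mass loss = 146.4 μm × 7.85 g/cm³ = 1149 g·m⁻²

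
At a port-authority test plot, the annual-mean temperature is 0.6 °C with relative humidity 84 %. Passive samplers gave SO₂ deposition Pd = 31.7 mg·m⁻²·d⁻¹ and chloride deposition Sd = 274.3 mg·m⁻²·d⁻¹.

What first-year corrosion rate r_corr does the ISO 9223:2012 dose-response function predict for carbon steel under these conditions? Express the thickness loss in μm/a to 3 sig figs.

r_corr = 68.3 μm/a

carbon steel: temperature factor f = +0.150·(-9.4) = -1.4100
  Pd branch = 1.77·Pd^0.52·e^(0.02·RH+f) = 13.99 μm/a
  Sd branch = 0.102·Sd^0.62·e^(0.033·RH+0.04·T) = 54.27 μm/a
  r_corr = 13.99 + 54.27 = 68.26 μm/a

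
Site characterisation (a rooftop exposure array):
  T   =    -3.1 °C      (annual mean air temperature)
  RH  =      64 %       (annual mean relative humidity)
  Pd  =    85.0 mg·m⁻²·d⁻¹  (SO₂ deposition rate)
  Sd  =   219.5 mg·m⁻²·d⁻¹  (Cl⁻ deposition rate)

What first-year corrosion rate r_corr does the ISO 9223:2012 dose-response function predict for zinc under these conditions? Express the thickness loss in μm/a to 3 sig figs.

zinc: temperature factor f = +0.038·(-13.1) = -0.4978
  sulphur-dioxide contribution → 1.052 μm/a
  chloride contribution → 0.4848 μm/a
  total first-year rate 1.537 μm/a

r_corr = 1.54 μm/a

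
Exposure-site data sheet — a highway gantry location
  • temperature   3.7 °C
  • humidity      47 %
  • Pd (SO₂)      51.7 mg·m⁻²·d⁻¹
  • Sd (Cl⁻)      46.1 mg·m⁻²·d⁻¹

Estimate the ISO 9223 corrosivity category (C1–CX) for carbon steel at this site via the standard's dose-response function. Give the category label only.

C2

carbon steel: temperature factor f = +0.150·(-6.3) = -0.9450
  sulphur-dioxide contribution → 13.7 μm/a
  chloride contribution → 5.997 μm/a
  ⇒ r_corr(carbon steel) = 19.7 μm/a
ISO 9223 Table 2 (carbon steel): 1.3 < 19.7 ≤ 25 μm/a ⇒ C2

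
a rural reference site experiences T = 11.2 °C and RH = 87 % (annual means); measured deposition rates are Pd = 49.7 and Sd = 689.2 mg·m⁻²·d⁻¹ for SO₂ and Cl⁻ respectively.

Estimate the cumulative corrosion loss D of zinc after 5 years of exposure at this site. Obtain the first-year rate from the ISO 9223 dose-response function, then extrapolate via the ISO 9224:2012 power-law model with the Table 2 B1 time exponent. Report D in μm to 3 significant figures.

zinc: temperature factor f = -0.071·(1.2) = -0.0852
  sulphur-dioxide contribution → 3.614 μm/a
  chloride contribution → 3.772 μm/a
  total first-year rate 7.387 μm/a
Long-term exponent b (ISO 9224 Table 2, B1) = 0.813
  D(5) = 7.387 × 5^0.813 = 7.387 × 3.701 = 27.33 μm

D(5) = 27.3 μm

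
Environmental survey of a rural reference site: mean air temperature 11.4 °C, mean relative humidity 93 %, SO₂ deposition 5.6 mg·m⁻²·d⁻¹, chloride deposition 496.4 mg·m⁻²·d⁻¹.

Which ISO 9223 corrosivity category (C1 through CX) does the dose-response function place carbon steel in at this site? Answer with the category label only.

carbon steel: f(T) = -0.054·(T−10) [T>10 °C] = -0.0756
  sulphur-dioxide contribution → 25.82 μm/a
  chloride contribution → 162.5 μm/a
  ⇒ r_corr(carbon steel) = 188.3 μm/a
188 μm/a falls in (80, 200] for carbon steel → category C5

C5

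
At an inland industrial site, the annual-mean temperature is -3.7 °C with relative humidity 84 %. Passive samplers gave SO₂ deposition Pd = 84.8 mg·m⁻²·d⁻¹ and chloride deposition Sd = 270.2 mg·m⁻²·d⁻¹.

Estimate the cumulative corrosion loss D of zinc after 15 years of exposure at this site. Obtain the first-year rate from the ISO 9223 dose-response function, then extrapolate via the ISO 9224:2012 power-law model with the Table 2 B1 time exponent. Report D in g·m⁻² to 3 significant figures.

D(15) = 206 g·m⁻²

zinc: temperature factor f = +0.038·(-13.7) = -0.5206
  sulphur-dioxide contribution → 2.577 μm/a
  chloride contribution → 0.6086 μm/a
  total first-year rate 3.186 μm/a
Long-term exponent b (ISO 9224 Table 2, B1) = 0.813
  D(15) = 3.186 × 15^0.813 = 3.186 × 9.04 = 28.8 μm
  Mass loss = 28.8 μm × 7.14 g/cm³ = 205.6 g·m⁻²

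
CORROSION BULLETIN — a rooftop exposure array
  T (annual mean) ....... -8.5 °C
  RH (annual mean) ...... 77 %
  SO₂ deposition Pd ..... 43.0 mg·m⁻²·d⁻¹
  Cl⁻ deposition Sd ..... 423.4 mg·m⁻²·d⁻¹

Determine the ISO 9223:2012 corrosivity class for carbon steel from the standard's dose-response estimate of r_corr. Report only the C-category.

carbon steel: f(T) = +0.150·(T−10) [T≤10 °C] = -2.7750
  sulphur-dioxide contribution → 3.639 μm/a
  chloride contribution → 39.18 μm/a
  total first-year rate 42.82 μm/a
Category bounds: 25…50 μm/a bracket r_corr ⇒ C3

C3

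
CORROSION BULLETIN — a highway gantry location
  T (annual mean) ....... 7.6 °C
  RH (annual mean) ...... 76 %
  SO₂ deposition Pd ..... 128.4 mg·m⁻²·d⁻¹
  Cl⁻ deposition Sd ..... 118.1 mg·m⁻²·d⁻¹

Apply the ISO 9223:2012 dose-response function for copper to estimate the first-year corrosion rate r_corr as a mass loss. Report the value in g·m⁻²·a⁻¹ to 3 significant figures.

r_corr = 18.4 g·m⁻²·a⁻¹

copper: T≤10 °C ⇒ hinge +0.126·(7.6−10) = -0.3024
  Pd branch = 0.0053·Pd^0.26·e^(0.059·RH+f) = 1.226 μm/a
  Sd branch = 0.01025·Sd^0.27·e^(0.036·RH+0.049·T) = 0.8321 μm/a
  sum: 1.226 + 0.8321 → r_corr = 2.058 μm/a
Convert to mass loss: 2.058 μm/a × 8.96 g/cm³ = 18.44 g·m⁻²·a⁻¹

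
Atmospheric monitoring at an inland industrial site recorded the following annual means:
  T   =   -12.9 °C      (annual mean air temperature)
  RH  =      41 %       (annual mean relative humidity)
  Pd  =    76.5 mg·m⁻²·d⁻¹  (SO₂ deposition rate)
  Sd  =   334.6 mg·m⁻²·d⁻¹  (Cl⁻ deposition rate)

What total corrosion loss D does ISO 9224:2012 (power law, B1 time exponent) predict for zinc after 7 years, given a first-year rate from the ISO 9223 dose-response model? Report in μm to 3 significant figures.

zinc: temperature factor f = +0.038·(-22.9) = -0.8702
  Pd branch = 0.0129·Pd^0.44·e^(0.046·RH+f) = 0.2402 μm/a
  Sd branch = 0.0175·Sd^0.57·e^(0.008·RH+0.085·T) = 0.223 μm/a
  r_corr = 0.2402 + 0.223 = 0.4632 μm/a
ISO 9224: D(t) = r_corr · t^b with b = 0.813 (zinc, B1)
  D(7) = 0.4632 × 7^0.813 = 0.4632 × 4.865 = 2.253 μm

D(7) = 2.25 μm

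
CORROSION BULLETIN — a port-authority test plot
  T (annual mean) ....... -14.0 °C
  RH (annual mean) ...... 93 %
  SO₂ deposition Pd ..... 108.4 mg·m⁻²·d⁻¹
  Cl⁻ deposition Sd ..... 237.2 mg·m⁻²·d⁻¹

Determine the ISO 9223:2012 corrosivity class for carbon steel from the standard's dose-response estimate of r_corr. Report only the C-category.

carbon steel: f(T) = +0.150·(T−10) [T≤10 °C] = -3.6000
  Pd branch = 1.77·Pd^0.52·e^(0.02·RH+f) = 3.552 μm/a
  Cl⁻ term: 0.102·237.2^0.62·exp(0.033·93+0.04·-14.0) = 37.22
  sum: 3.552 + 37.22 → r_corr = 40.78 μm/a
ISO 9223 Table 2 (carbon steel): 25 < 40.8 ≤ 50 μm/a ⇒ C3

C3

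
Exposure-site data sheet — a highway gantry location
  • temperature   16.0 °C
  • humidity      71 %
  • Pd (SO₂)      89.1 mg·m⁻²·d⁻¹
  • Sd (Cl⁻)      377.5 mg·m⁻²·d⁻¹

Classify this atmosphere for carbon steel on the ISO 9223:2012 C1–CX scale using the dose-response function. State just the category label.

C5

carbon steel: f(T) = -0.054·(T−10) [T>10 °C] = -0.3240
  SO₂ term: 1.77·89.1^0.52·exp(0.02·71-0.3240) = 54.69
  Cl⁻ term: 0.102·377.5^0.62·exp(0.033·71+0.04·16.0) = 79.76
  sum: 54.69 + 79.76 → r_corr = 134.4 μm/a
ISO 9223 Table 2 (carbon steel): 80 < 134 ≤ 200 μm/a ⇒ C5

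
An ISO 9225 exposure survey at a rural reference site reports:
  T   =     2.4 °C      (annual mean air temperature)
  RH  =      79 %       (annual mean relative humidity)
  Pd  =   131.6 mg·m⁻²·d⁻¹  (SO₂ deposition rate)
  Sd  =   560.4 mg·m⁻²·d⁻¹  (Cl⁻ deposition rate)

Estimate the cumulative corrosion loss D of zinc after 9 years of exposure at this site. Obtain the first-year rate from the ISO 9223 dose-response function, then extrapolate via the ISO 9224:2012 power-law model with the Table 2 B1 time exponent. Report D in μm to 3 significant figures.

zinc: T≤10 °C ⇒ hinge +0.038·(2.4−10) = -0.2888
  Pd branch = 0.0129·Pd^0.44·e^(0.046·RH+f) = 3.132 μm/a
  Sd branch = 0.0175·Sd^0.57·e^(0.008·RH+0.085·T) = 1.489 μm/a
  r_corr = 3.132 + 1.489 = 4.621 μm/a
Power-law: D(9) = r_corr · 9^0.813
  D(9) = 4.621 × 9^0.813 = 4.621 × 5.968 = 27.58 μm

D(9) = 27.6 μm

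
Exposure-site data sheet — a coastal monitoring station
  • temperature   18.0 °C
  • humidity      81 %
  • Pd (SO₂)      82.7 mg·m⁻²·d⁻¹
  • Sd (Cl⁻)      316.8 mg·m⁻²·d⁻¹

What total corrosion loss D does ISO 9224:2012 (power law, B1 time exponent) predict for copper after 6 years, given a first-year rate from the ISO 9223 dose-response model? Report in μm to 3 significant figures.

D(6) = 10.6 μm

copper: T>10 °C ⇒ hinge -0.080·(18.0−10) = -0.6400
  SO₂ term: 0.0053·82.7^0.26·exp(0.059·81-0.6400) = 1.048
  Cl⁻ term: 0.01025·316.8^0.27·exp(0.036·81+0.049·18.0) = 2.165
  sum: 1.048 + 2.165 → r_corr = 3.213 μm/a
ISO 9224: D(t) = r_corr · t^b with b = 0.667 (copper, B1)
  D(6) = 3.213 × 6^0.667 = 3.213 × 3.304 = 10.61 μm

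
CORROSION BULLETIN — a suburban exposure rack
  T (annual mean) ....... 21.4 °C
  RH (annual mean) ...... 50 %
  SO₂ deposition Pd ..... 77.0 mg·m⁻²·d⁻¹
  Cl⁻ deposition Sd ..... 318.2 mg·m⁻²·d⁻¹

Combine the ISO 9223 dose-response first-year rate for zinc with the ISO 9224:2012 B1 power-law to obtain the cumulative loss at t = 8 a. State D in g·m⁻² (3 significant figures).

D(8) = 181 g·m⁻²

zinc: f(T) = -0.071·(T−10) [T>10 °C] = -0.8094
  Pd branch = 0.0129·Pd^0.44·e^(0.046·RH+f) = 0.3873 μm/a
  Cl⁻ term: 0.0175·318.2^0.57·exp(0.008·50+0.085·21.4) = 4.298
  sum: 0.3873 + 4.298 → r_corr = 4.685 μm/a
Power-law: D(8) = r_corr · 8^0.813
  D(8) = 4.685 × 8^0.813 = 4.685 × 5.423 = 25.41 μm
  Mass loss = 25.41 μm × 7.14 g/cm³ = 181.4 g·m⁻²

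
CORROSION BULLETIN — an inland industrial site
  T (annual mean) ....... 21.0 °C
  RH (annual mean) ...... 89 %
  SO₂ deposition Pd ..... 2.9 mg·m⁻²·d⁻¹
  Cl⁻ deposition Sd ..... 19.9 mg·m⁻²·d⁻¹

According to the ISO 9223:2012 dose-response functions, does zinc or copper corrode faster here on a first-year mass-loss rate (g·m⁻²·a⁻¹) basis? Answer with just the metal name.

zinc: T>10 °C ⇒ hinge -0.071·(21.0−10) = -0.7810
  sulphur-dioxide contribution → 0.5661 μm/a
  chloride contribution → 1.169 μm/a
  ⇒ r_corr(zinc) = 1.735 μm/a
  mass loss = 1.735 μm/a × 7.14 g/cm³ = 12.39 g·m⁻²·a⁻¹
copper: f(T) = -0.080·(T−10) [T>10 °C] = -0.8800
  sulphur-dioxide contribution → 0.5531 μm/a
  chloride contribution → 1.584 μm/a
  ⇒ r_corr(copper) = 2.137 μm/a
  mass loss = 2.137 μm/a × 8.96 g/cm³ = 19.15 g·m⁻²·a⁻¹
Ordering by g·m⁻²·a⁻¹: copper (19.1) > zinc (12.4)

copper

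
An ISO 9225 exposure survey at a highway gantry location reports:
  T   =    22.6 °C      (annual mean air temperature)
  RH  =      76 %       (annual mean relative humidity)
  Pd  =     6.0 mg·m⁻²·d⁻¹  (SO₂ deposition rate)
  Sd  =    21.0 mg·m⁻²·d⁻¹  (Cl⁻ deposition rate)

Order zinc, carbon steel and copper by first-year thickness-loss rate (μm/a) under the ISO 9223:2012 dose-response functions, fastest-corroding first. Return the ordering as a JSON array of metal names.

zinc: f(T) = -0.071·(T−10) [T>10 °C] = -0.8946
  Pd branch = 0.0129·Pd^0.44·e^(0.046·RH+f) = 0.3826 μm/a
  Sd branch = 0.0175·Sd^0.57·e^(0.008·RH+0.085·T) = 1.245 μm/a
  sum: 0.3826 + 1.245 → r_corr = 1.627 μm/a
carbon steel: temperature factor f = -0.054·(12.6) = -0.6804
  SO₂ term: 1.77·6.0^0.52·exp(0.02·76-0.6804) = 10.41
  Sd branch = 0.102·Sd^0.62·e^(0.033·RH+0.04·T) = 20.43 μm/a
  r_corr = 10.41 + 20.43 = 30.83 μm/a
copper: T>10 °C ⇒ hinge -0.080·(22.6−10) = -1.0080
  Pd branch = 0.0053·Pd^0.26·e^(0.059·RH+f) = 0.273 μm/a
  Cl⁻ term: 0.01025·21.0^0.27·exp(0.036·76+0.049·22.6) = 1.089
  sum: 0.273 + 1.089 → r_corr = 1.362 μm/a
Ordering by μm/a: carbon steel (30.8) > zinc (1.63) > copper (1.36)

["carbon steel", "zinc", "copper"]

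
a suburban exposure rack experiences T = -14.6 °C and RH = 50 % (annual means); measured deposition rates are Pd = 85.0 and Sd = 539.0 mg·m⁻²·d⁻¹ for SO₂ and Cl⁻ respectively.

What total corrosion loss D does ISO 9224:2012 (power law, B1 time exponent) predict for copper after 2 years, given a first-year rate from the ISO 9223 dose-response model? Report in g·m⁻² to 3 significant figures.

copper: T≤10 °C ⇒ hinge +0.126·(-14.6−10) = -3.0996
  SO₂ term: 0.0053·85.0^0.26·exp(0.059·50-3.0996) = 0.01449
  Sd branch = 0.01025·Sd^0.27·e^(0.036·RH+0.049·T) = 0.1657 μm/a
  sum: 0.01449 + 0.1657 → r_corr = 0.1802 μm/a
Power-law: D(2) = r_corr · 2^0.667
  D(2) = 0.1802 × 2^0.667 = 0.1802 × 1.588 = 0.2861 μm
  Mass loss = 0.2861 μm × 8.96 g/cm³ = 2.563 g·m⁻²

D(2) = 2.56 g·m⁻²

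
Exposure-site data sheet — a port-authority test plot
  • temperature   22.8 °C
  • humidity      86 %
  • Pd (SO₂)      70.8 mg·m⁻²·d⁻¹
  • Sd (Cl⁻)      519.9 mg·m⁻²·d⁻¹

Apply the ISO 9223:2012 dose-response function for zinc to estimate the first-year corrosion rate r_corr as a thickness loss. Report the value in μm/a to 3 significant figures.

zinc: f(T) = -0.071·(T−10) [T>10 °C] = -0.9088
  SO₂ term: 0.0129·70.8^0.44·exp(0.046·86-0.9088) = 1.77
  Cl⁻ term: 0.0175·519.9^0.57·exp(0.008·86+0.085·22.8) = 8.542
  r_corr = 1.77 + 8.542 = 10.31 μm/a

r_corr = 10.3 μm/a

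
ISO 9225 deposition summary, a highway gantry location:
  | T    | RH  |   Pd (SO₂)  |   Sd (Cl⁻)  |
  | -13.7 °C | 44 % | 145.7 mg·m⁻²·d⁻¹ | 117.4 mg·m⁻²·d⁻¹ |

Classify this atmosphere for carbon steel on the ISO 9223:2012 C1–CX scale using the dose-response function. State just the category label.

C2

carbon steel: f(T) = +0.150·(T−10) [T≤10 °C] = -3.5550
  Pd branch = 1.77·Pd^0.52·e^(0.02·RH+f) = 1.626 μm/a
  Cl⁻ term: 0.102·117.4^0.62·exp(0.033·44+0.04·-13.7) = 4.835
  sum: 1.626 + 4.835 → r_corr = 6.461 μm/a
ISO 9223 Table 2 (carbon steel): 1.3 < 6.46 ≤ 25 μm/a ⇒ C2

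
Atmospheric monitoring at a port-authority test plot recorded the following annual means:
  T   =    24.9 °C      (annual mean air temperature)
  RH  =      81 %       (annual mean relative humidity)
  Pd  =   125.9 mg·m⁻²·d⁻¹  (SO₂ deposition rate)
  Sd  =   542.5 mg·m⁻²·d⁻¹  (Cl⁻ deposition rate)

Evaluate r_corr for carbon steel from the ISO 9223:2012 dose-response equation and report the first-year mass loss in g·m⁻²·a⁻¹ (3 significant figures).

carbon steel: T>10 °C ⇒ hinge -0.054·(24.9−10) = -0.8046
  sulphur-dioxide contribution → 49.44 μm/a
  chloride contribution → 198.3 μm/a
  total first-year rate 247.8 μm/a
Convert to mass loss: 247.8 μm/a × 7.85 g/cm³ = 1945 g·m⁻²·a⁻¹

r_corr = 1.94e+03 g·m⁻²·a⁻¹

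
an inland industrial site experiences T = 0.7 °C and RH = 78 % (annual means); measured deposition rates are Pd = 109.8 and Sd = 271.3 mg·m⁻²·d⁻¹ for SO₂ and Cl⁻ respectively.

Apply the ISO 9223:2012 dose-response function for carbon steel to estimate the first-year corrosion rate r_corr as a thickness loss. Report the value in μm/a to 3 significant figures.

carbon steel: T≤10 °C ⇒ hinge +0.150·(0.7−10) = -1.3950
  Pd branch = 1.77·Pd^0.52·e^(0.02·RH+f) = 24.03 μm/a
  Sd branch = 0.102·Sd^0.62·e^(0.033·RH+0.04·T) = 44.4 μm/a
  sum: 24.03 + 44.4 → r_corr = 68.43 μm/a

r_corr = 68.4 μm/a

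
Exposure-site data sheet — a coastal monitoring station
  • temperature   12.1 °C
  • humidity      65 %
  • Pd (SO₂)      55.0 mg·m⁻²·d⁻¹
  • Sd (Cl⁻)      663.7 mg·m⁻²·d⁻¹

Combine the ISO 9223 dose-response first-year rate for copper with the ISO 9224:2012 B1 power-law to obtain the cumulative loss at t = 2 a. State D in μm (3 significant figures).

D(2) = 2.70 μm

copper: f(T) = -0.080·(T−10) [T>10 °C] = -0.1680
  sulphur-dioxide contribution → 0.5879 μm/a
  chloride contribution → 1.113 μm/a
  ⇒ r_corr(copper) = 1.701 μm/a
ISO 9224: D(t) = r_corr · t^b with b = 0.667 (copper, B1)
  D(2) = 1.701 × 2^0.667 = 1.701 × 1.588 = 2.7 μm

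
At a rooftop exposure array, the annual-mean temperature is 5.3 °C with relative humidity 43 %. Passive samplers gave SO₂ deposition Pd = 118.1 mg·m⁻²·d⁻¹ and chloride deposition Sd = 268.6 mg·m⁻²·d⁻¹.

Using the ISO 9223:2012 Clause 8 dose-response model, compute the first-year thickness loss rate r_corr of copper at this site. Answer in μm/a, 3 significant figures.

copper: temperature factor f = +0.126·(-4.7) = -0.5922
  sulphur-dioxide contribution → 0.1281 μm/a
  chloride contribution → 0.2829 μm/a
  total first-year rate 0.4111 μm/a

r_corr = 0.411 μm/a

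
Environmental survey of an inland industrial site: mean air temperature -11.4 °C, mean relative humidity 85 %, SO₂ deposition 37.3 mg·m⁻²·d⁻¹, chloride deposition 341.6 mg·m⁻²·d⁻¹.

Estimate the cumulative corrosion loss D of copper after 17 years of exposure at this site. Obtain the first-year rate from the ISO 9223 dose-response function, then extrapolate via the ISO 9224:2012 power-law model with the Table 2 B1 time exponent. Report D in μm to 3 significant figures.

copper: temperature factor f = +0.126·(-21.4) = -2.6964
  SO₂ term: 0.0053·37.3^0.26·exp(0.059·85-2.6964) = 0.138
  Cl⁻ term: 0.01025·341.6^0.27·exp(0.036·85+0.049·-11.4) = 0.6041
  sum: 0.138 + 0.6041 → r_corr = 0.7421 μm/a
Power-law: D(17) = r_corr · 17^0.667
  D(17) = 0.7421 × 17^0.667 = 0.7421 × 6.618 = 4.911 μm

D(17) = 4.91 μm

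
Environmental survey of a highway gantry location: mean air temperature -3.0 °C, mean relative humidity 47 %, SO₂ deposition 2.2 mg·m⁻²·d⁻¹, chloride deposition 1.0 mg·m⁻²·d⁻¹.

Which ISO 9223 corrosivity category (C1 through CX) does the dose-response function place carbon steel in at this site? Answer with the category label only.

C2

carbon steel: temperature factor f = +0.150·(-13.0) = -1.9500
  Pd branch = 1.77·Pd^0.52·e^(0.02·RH+f) = 0.9714 μm/a
  Cl⁻ term: 0.102·1.0^0.62·exp(0.033·47+0.04·-3.0) = 0.4267
  sum: 0.9714 + 0.4267 → r_corr = 1.398 μm/a
ISO 9223 Table 2 (carbon steel): 1.3 < 1.4 ≤ 25 μm/a ⇒ C2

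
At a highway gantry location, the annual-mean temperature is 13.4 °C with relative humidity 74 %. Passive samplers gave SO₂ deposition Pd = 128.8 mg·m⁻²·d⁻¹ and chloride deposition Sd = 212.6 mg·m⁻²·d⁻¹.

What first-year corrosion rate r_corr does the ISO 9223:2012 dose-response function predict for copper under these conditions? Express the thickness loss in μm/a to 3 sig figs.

copper: f(T) = -0.080·(T−10) [T>10 °C] = -0.2720
  sulphur-dioxide contribution → 1.124 μm/a
  chloride contribution → 1.206 μm/a
  ⇒ r_corr(copper) = 2.33 μm/a

r_corr = 2.33 μm/a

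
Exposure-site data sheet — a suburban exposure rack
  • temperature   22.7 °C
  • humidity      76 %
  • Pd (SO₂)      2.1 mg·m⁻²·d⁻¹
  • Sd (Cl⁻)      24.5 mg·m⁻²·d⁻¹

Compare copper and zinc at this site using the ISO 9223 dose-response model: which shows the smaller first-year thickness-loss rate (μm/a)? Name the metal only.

copper

copper: temperature factor f = -0.080·(12.7) = -1.0160
  sulphur-dioxide contribution → 0.2062 μm/a
  chloride contribution → 1.14 μm/a
  total first-year rate 1.347 μm/a
zinc: temperature factor f = -0.071·(12.7) = -0.9017
  sulphur-dioxide contribution → 0.2394 μm/a
  chloride contribution → 1.371 μm/a
  total first-year rate 1.61 μm/a
Ordering by μm/a: zinc (1.61) > copper (1.35)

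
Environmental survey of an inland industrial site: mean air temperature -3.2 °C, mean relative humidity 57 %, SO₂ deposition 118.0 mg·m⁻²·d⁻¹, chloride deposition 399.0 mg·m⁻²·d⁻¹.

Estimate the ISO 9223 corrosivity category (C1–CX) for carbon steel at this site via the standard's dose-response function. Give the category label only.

C3

carbon steel: f(T) = +0.150·(T−10) [T≤10 °C] = -1.9800
  sulphur-dioxide contribution → 9.132 μm/a
  chloride contribution → 24.13 μm/a
  ⇒ r_corr(carbon steel) = 33.26 μm/a
33.3 μm/a falls in (25, 50] for carbon steel → category C3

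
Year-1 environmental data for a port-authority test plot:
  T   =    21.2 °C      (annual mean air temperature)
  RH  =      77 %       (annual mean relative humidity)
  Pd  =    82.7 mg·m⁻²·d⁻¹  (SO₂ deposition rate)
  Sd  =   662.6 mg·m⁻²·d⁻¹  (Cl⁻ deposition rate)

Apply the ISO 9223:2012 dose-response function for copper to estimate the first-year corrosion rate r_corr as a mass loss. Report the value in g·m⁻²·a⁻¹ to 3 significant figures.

copper: f(T) = -0.080·(T−10) [T>10 °C] = -0.8960
  Pd branch = 0.0053·Pd^0.26·e^(0.059·RH+f) = 0.6408 μm/a
  Sd branch = 0.01025·Sd^0.27·e^(0.036·RH+0.049·T) = 2.676 μm/a
  sum: 0.6408 + 2.676 → r_corr = 3.317 μm/a
Convert to mass loss: 3.317 μm/a × 8.96 g/cm³ = 29.72 g·m⁻²·a⁻¹

r_corr = 29.7 g·m⁻²·a⁻¹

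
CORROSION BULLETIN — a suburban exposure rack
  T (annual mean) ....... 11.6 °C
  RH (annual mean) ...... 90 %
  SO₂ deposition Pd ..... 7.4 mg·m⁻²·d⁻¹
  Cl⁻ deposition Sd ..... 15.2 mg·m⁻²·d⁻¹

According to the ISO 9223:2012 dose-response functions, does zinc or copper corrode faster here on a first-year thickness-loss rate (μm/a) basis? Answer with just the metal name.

copper

zinc: T>10 °C ⇒ hinge -0.071·(11.6−10) = -0.1136
  sulphur-dioxide contribution → 1.745 μm/a
  chloride contribution → 0.4546 μm/a
  ⇒ r_corr(zinc) = 2.199 μm/a
copper: T>10 °C ⇒ hinge -0.080·(11.6−10) = -0.1280
  sulphur-dioxide contribution → 1.588 μm/a
  chloride contribution → 0.9634 μm/a
  ⇒ r_corr(copper) = 2.551 μm/a
Ordering by μm/a: copper (2.55) > zinc (2.2)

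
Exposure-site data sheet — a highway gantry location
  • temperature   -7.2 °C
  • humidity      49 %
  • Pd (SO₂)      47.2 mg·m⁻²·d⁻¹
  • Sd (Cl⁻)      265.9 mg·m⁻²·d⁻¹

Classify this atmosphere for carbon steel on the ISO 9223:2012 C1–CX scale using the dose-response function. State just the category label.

carbon steel: f(T) = +0.150·(T−10) [T≤10 °C] = -2.5800
  Pd branch = 1.77·Pd^0.52·e^(0.02·RH+f) = 2.652 μm/a
  Cl⁻ term: 0.102·265.9^0.62·exp(0.033·49+0.04·-7.2) = 12.28
  sum: 2.652 + 12.28 → r_corr = 14.93 μm/a
ISO 9223 Table 2 (carbon steel): 1.3 < 14.9 ≤ 25 μm/a ⇒ C2

C2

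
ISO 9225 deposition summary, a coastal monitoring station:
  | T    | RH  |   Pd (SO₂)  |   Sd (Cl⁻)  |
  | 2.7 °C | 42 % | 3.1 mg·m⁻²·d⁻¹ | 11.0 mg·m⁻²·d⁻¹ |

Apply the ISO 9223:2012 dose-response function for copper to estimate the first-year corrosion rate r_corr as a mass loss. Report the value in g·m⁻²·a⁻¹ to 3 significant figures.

r_corr = 1.21 g·m⁻²·a⁻¹

copper: T≤10 °C ⇒ hinge +0.126·(2.7−10) = -0.9198
  sulphur-dioxide contribution → 0.03379 μm/a
  chloride contribution → 0.1014 μm/a
  total first-year rate 0.1352 μm/a
Convert to mass loss: 0.1352 μm/a × 8.96 g/cm³ = 1.211 g·m⁻²·a⁻¹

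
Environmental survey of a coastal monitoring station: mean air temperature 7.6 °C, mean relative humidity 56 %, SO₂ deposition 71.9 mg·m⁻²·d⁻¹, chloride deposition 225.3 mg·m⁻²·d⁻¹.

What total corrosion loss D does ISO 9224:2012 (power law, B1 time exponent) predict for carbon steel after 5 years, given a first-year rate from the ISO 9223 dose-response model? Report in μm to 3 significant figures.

carbon steel: f(T) = +0.150·(T−10) [T≤10 °C] = -0.3600
  sulphur-dioxide contribution → 34.96 μm/a
  chloride contribution → 25.23 μm/a
  ⇒ r_corr(carbon steel) = 60.19 μm/a
Power-law: D(5) = r_corr · 5^0.523
  D(5) = 60.19 × 5^0.523 = 60.19 × 2.32 = 139.7 μm

D(5) = 140 μm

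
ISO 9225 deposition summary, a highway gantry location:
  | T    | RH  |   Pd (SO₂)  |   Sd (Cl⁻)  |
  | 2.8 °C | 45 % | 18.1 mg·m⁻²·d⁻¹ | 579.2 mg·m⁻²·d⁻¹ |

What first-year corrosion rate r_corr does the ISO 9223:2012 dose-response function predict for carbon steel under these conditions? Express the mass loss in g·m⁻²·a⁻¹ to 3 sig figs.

r_corr = 256 g·m⁻²·a⁻¹

carbon steel: T≤10 °C ⇒ hinge +0.150·(2.8−10) = -1.0800
  sulphur-dioxide contribution → 6.665 μm/a
  chloride contribution → 26.01 μm/a
  ⇒ r_corr(carbon steel) = 32.67 μm/a
Convert to mass loss: 32.67 μm/a × 7.85 g/cm³ = 256.5 g·m⁻²·a⁻¹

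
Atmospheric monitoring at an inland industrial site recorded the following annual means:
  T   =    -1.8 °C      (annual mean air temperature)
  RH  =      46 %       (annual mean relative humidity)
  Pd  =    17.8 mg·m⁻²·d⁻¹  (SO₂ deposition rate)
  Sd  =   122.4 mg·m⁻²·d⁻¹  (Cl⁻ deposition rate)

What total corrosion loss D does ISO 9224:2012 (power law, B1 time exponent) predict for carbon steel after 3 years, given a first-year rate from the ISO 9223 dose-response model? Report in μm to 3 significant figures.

carbon steel: temperature factor f = +0.150·(-11.8) = -1.7700
  SO₂ term: 1.77·17.8^0.52·exp(0.02·46-1.7700) = 3.381
  Sd branch = 0.102·Sd^0.62·e^(0.033·RH+0.04·T) = 8.531 μm/a
  r_corr = 3.381 + 8.531 = 11.91 μm/a
Power-law: D(3) = r_corr · 3^0.523
  D(3) = 11.91 × 3^0.523 = 11.91 × 1.776 = 21.16 μm

D(3) = 21.2 μm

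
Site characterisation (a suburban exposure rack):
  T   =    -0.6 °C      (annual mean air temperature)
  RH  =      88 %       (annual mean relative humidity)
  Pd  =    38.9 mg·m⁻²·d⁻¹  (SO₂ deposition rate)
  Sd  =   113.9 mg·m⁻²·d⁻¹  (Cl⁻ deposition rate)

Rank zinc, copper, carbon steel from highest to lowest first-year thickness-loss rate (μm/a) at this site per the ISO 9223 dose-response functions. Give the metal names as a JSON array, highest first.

["carbon steel", "zinc", "copper"]

zinc: temperature factor f = +0.038·(-10.6) = -0.4028
  sulphur-dioxide contribution → 2.473 μm/a
  chloride contribution → 0.4999 μm/a
  ⇒ r_corr(zinc) = 2.973 μm/a
copper: temperature factor f = +0.126·(-10.6) = -1.3356
  sulphur-dioxide contribution → 0.6493 μm/a
  chloride contribution → 0.8493 μm/a
  ⇒ r_corr(copper) = 1.499 μm/a
carbon steel: T≤10 °C ⇒ hinge +0.150·(-0.6−10) = -1.5900
  sulphur-dioxide contribution → 14.08 μm/a
  chloride contribution → 34.23 μm/a
  ⇒ r_corr(carbon steel) = 48.31 μm/a
Ordering by μm/a: carbon steel (48.3) > zinc (2.97) > copper (1.5)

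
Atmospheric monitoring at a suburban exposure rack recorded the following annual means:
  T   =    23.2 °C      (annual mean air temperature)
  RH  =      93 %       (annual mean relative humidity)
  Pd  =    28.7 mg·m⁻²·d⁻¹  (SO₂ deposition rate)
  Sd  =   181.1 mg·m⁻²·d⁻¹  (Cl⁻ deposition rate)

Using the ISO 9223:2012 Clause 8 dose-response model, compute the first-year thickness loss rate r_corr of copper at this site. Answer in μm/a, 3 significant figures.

r_corr = 4.76 μm/a

copper: temperature factor f = -0.080·(13.2) = -1.0560
  SO₂ term: 0.0053·28.7^0.26·exp(0.059·93-1.0560) = 1.066
  Sd branch = 0.01025·Sd^0.27·e^(0.036·RH+0.049·T) = 3.699 μm/a
  r_corr = 1.066 + 3.699 = 4.765 μm/a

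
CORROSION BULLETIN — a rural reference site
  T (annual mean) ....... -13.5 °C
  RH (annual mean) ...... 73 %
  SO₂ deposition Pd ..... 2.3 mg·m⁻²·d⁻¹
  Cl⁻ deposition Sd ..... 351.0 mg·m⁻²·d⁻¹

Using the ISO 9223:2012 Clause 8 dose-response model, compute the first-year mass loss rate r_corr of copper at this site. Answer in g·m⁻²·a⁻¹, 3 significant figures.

copper: temperature factor f = +0.126·(-23.5) = -2.9610
  SO₂ term: 0.0053·2.3^0.26·exp(0.059·73-2.9610) = 0.02529
  Sd branch = 0.01025·Sd^0.27·e^(0.036·RH+0.049·T) = 0.3564 μm/a
  sum: 0.02529 + 0.3564 → r_corr = 0.3817 μm/a
Convert to mass loss: 0.3817 μm/a × 8.96 g/cm³ = 3.42 g·m⁻²·a⁻¹

r_corr = 3.42 g·m⁻²·a⁻¹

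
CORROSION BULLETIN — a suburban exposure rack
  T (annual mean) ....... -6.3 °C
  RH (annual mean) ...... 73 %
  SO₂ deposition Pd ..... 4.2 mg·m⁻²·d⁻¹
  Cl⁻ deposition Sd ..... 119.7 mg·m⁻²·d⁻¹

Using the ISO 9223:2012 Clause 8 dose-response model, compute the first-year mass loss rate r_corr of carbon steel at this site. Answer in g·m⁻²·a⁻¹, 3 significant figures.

r_corr = 145 g·m⁻²·a⁻¹

carbon steel: T≤10 °C ⇒ hinge +0.150·(-6.3−10) = -2.4450
  sulphur-dioxide contribution → 1.394 μm/a
  chloride contribution → 17.13 μm/a
  ⇒ r_corr(carbon steel) = 18.53 μm/a
Convert to mass loss: 18.53 μm/a × 7.85 g/cm³ = 145.4 g·m⁻²·a⁻¹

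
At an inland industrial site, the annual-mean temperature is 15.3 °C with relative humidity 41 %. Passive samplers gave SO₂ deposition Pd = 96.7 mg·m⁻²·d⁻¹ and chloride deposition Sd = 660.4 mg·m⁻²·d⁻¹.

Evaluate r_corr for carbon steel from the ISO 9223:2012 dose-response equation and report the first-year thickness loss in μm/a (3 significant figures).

r_corr = 73.3 μm/a

carbon steel: f(T) = -0.054·(T−10) [T>10 °C] = -0.2862
  sulphur-dioxide contribution → 32.53 μm/a
  chloride contribution → 40.76 μm/a
  ⇒ r_corr(carbon steel) = 73.29 μm/a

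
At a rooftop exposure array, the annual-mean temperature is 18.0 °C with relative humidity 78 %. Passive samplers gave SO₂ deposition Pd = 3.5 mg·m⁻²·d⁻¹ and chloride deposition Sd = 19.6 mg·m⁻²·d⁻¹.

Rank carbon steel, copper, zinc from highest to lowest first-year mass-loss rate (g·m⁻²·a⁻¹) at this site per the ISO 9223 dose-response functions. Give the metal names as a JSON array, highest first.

["carbon steel", "copper", "zinc"]

carbon steel: f(T) = -0.054·(T−10) [T>10 °C] = -0.4320
  SO₂ term: 1.77·3.5^0.52·exp(0.02·78-0.4320) = 10.49
  Sd branch = 0.102·Sd^0.62·e^(0.033·RH+0.04·T) = 17.39 μm/a
  sum: 10.49 + 17.39 → r_corr = 27.88 μm/a
  mass loss = 27.88 μm/a × 7.85 g/cm³ = 218.9 g·m⁻²·a⁻¹
copper: T>10 °C ⇒ hinge -0.080·(18.0−10) = -0.6400
  SO₂ term: 0.0053·3.5^0.26·exp(0.059·78-0.6400) = 0.3858
  Cl⁻ term: 0.01025·19.6^0.27·exp(0.036·78+0.049·18.0) = 0.9166
  r_corr = 0.3858 + 0.9166 = 1.302 μm/a
  mass loss = 1.302 μm/a × 8.96 g/cm³ = 11.67 g·m⁻²·a⁻¹
zinc: temperature factor f = -0.071·(8.0) = -0.5680
  Pd branch = 0.0129·Pd^0.44·e^(0.046·RH+f) = 0.4587 μm/a
  Sd branch = 0.0175·Sd^0.57·e^(0.008·RH+0.085·T) = 0.8224 μm/a
  r_corr = 0.4587 + 0.8224 = 1.281 μm/a
  mass loss = 1.281 μm/a × 7.14 g/cm³ = 9.147 g·m⁻²·a⁻¹
Ordering by g·m⁻²·a⁻¹: carbon steel (219) > copper (11.7) > zinc (9.15)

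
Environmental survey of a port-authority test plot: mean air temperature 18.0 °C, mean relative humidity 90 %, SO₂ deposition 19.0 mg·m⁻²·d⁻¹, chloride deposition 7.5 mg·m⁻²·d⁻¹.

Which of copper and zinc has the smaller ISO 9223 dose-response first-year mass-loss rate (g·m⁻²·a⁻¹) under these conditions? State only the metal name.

zinc

copper: T>10 °C ⇒ hinge -0.080·(18.0−10) = -0.6400
  Pd branch = 0.0053·Pd^0.26·e^(0.059·RH+f) = 1.216 μm/a
  Cl⁻ term: 0.01025·7.5^0.27·exp(0.036·90+0.049·18.0) = 1.089
  r_corr = 1.216 + 1.089 = 2.305 μm/a
  mass loss = 2.305 μm/a × 8.96 g/cm³ = 20.65 g·m⁻²·a⁻¹
zinc: f(T) = -0.071·(T−10) [T>10 °C] = -0.5680
  SO₂ term: 0.0129·19.0^0.44·exp(0.046·90-0.5680) = 1.677
  Sd branch = 0.0175·Sd^0.57·e^(0.008·RH+0.085·T) = 0.5236 μm/a
  sum: 1.677 + 0.5236 → r_corr = 2.201 μm/a
  mass loss = 2.201 μm/a × 7.14 g/cm³ = 15.71 g·m⁻²·a⁻¹
Ordering by g·m⁻²·a⁻¹: copper (20.7) > zinc (15.7)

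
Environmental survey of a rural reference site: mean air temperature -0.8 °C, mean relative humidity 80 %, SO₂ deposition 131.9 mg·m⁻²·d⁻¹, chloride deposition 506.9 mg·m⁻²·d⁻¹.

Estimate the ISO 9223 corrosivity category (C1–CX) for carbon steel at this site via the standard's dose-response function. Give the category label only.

carbon steel: T≤10 °C ⇒ hinge +0.150·(-0.8−10) = -1.6200
  Pd branch = 1.77·Pd^0.52·e^(0.02·RH+f) = 21.97 μm/a
  Sd branch = 0.102·Sd^0.62·e^(0.033·RH+0.04·T) = 65.81 μm/a
  r_corr = 21.97 + 65.81 = 87.78 μm/a
ISO 9223 Table 2 (carbon steel): 80 < 87.8 ≤ 200 μm/a ⇒ C5

C5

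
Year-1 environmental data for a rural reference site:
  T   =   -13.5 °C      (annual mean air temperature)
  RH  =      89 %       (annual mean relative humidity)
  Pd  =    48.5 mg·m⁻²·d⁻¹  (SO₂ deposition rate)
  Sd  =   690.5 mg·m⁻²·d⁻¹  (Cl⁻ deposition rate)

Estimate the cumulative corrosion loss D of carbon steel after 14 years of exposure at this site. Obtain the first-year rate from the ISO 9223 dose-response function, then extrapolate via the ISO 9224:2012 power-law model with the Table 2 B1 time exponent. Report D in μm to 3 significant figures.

carbon steel: temperature factor f = +0.150·(-23.5) = -3.5250
  sulphur-dioxide contribution → 2.327 μm/a
  chloride contribution → 64.55 μm/a
  ⇒ r_corr(carbon steel) = 66.87 μm/a
Power-law: D(14) = r_corr · 14^0.523
  D(14) = 66.87 × 14^0.523 = 66.87 × 3.976 = 265.9 μm

D(14) = 266 μm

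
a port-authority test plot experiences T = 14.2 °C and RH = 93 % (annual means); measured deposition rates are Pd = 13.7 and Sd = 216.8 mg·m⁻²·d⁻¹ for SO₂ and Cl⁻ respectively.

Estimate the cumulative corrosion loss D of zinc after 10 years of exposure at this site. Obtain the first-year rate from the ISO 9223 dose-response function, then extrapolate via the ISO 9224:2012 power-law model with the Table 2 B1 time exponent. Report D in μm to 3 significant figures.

zinc: temperature factor f = -0.071·(4.2) = -0.2982
  SO₂ term: 0.0129·13.7^0.44·exp(0.046·93-0.2982) = 2.183
  Cl⁻ term: 0.0175·216.8^0.57·exp(0.008·93+0.085·14.2) = 2.642
  sum: 2.183 + 2.642 → r_corr = 4.825 μm/a
Long-term exponent b (ISO 9224 Table 2, B1) = 0.813
  D(10) = 4.825 × 10^0.813 = 4.825 × 6.501 = 31.37 μm

D(10) = 31.4 μm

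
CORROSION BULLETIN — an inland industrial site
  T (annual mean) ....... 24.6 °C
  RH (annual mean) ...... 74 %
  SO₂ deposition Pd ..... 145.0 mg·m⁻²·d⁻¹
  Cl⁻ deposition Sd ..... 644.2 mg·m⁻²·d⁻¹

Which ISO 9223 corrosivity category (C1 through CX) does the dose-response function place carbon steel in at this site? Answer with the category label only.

CX

carbon steel: T>10 °C ⇒ hinge -0.054·(24.6−10) = -0.7884
  Pd branch = 1.77·Pd^0.52·e^(0.02·RH+f) = 47.02 μm/a
  Sd branch = 0.102·Sd^0.62·e^(0.033·RH+0.04·T) = 173 μm/a
  sum: 47.02 + 173 → r_corr = 220 μm/a
220 μm/a falls in (200, 700] for carbon steel → category CX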